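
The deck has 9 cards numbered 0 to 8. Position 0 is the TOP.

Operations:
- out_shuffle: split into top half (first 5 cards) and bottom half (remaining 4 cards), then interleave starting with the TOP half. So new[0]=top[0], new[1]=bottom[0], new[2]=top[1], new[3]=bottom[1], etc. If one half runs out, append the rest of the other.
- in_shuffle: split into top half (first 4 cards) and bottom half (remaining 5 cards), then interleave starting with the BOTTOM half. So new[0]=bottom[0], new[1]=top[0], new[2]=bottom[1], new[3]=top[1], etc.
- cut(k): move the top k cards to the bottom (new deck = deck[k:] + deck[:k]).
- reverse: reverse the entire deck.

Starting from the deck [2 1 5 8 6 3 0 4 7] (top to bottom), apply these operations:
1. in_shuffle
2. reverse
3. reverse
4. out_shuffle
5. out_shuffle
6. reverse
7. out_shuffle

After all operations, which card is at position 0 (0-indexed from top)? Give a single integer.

After op 1 (in_shuffle): [6 2 3 1 0 5 4 8 7]
After op 2 (reverse): [7 8 4 5 0 1 3 2 6]
After op 3 (reverse): [6 2 3 1 0 5 4 8 7]
After op 4 (out_shuffle): [6 5 2 4 3 8 1 7 0]
After op 5 (out_shuffle): [6 8 5 1 2 7 4 0 3]
After op 6 (reverse): [3 0 4 7 2 1 5 8 6]
After op 7 (out_shuffle): [3 1 0 5 4 8 7 6 2]
Position 0: card 3.

Answer: 3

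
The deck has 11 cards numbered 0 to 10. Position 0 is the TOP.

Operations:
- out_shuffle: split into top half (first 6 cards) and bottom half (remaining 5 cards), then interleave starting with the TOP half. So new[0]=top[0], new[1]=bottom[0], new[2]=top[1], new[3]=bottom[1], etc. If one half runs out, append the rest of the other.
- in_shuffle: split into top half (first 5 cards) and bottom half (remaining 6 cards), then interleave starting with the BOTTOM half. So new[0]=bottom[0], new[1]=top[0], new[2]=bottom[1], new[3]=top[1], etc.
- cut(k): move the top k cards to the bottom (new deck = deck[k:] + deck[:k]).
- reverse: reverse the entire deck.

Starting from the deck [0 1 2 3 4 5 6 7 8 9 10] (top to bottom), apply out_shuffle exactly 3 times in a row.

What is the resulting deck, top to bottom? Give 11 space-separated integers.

Answer: 0 7 3 10 6 2 9 5 1 8 4

Derivation:
After op 1 (out_shuffle): [0 6 1 7 2 8 3 9 4 10 5]
After op 2 (out_shuffle): [0 3 6 9 1 4 7 10 2 5 8]
After op 3 (out_shuffle): [0 7 3 10 6 2 9 5 1 8 4]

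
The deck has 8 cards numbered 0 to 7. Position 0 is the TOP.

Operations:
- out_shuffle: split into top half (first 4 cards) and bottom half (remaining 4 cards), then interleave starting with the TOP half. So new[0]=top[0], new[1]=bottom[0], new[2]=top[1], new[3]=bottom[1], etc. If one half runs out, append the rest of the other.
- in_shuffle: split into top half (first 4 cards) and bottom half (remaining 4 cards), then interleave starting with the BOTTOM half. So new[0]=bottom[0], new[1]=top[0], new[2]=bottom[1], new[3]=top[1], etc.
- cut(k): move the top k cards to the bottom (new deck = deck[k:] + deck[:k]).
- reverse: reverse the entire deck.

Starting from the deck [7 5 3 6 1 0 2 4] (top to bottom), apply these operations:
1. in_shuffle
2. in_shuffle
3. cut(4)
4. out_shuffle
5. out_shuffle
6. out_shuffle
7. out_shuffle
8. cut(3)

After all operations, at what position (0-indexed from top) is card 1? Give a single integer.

After op 1 (in_shuffle): [1 7 0 5 2 3 4 6]
After op 2 (in_shuffle): [2 1 3 7 4 0 6 5]
After op 3 (cut(4)): [4 0 6 5 2 1 3 7]
After op 4 (out_shuffle): [4 2 0 1 6 3 5 7]
After op 5 (out_shuffle): [4 6 2 3 0 5 1 7]
After op 6 (out_shuffle): [4 0 6 5 2 1 3 7]
After op 7 (out_shuffle): [4 2 0 1 6 3 5 7]
After op 8 (cut(3)): [1 6 3 5 7 4 2 0]
Card 1 is at position 0.

Answer: 0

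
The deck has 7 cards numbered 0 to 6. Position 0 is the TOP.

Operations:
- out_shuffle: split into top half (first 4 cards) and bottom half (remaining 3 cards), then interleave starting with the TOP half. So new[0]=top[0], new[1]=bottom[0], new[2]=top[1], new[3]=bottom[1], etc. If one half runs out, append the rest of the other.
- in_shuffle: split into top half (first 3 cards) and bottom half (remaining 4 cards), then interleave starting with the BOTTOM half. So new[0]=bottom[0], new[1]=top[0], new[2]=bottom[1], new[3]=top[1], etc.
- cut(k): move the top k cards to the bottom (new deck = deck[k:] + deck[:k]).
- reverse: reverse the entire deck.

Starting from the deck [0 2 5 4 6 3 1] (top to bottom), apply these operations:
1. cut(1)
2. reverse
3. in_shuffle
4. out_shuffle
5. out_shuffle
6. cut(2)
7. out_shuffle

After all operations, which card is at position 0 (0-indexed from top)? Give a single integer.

After op 1 (cut(1)): [2 5 4 6 3 1 0]
After op 2 (reverse): [0 1 3 6 4 5 2]
After op 3 (in_shuffle): [6 0 4 1 5 3 2]
After op 4 (out_shuffle): [6 5 0 3 4 2 1]
After op 5 (out_shuffle): [6 4 5 2 0 1 3]
After op 6 (cut(2)): [5 2 0 1 3 6 4]
After op 7 (out_shuffle): [5 3 2 6 0 4 1]
Position 0: card 5.

Answer: 5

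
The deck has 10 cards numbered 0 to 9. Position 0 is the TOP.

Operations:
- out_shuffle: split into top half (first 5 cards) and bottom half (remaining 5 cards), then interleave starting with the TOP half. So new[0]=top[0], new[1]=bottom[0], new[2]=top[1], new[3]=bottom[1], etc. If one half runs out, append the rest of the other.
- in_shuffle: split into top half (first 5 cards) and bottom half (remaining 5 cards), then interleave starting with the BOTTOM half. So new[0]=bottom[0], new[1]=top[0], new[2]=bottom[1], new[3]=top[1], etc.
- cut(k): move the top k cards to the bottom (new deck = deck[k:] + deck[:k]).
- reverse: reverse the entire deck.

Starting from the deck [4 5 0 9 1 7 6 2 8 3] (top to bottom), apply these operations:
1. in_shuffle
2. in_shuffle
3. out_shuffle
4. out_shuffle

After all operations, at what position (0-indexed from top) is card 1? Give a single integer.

After op 1 (in_shuffle): [7 4 6 5 2 0 8 9 3 1]
After op 2 (in_shuffle): [0 7 8 4 9 6 3 5 1 2]
After op 3 (out_shuffle): [0 6 7 3 8 5 4 1 9 2]
After op 4 (out_shuffle): [0 5 6 4 7 1 3 9 8 2]
Card 1 is at position 5.

Answer: 5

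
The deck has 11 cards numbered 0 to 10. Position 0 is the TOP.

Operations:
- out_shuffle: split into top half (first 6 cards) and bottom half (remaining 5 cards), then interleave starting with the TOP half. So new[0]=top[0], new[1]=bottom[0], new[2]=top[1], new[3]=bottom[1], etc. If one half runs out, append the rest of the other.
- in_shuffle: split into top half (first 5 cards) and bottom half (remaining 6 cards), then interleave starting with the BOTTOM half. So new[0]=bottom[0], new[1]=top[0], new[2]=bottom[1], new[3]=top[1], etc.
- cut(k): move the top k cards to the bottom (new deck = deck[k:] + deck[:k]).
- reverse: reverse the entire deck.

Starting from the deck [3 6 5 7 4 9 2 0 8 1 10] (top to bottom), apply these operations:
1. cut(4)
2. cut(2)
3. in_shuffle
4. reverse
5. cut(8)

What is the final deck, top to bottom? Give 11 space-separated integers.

Answer: 6 2 3 9 10 4 1 7 8 5 0

Derivation:
After op 1 (cut(4)): [4 9 2 0 8 1 10 3 6 5 7]
After op 2 (cut(2)): [2 0 8 1 10 3 6 5 7 4 9]
After op 3 (in_shuffle): [3 2 6 0 5 8 7 1 4 10 9]
After op 4 (reverse): [9 10 4 1 7 8 5 0 6 2 3]
After op 5 (cut(8)): [6 2 3 9 10 4 1 7 8 5 0]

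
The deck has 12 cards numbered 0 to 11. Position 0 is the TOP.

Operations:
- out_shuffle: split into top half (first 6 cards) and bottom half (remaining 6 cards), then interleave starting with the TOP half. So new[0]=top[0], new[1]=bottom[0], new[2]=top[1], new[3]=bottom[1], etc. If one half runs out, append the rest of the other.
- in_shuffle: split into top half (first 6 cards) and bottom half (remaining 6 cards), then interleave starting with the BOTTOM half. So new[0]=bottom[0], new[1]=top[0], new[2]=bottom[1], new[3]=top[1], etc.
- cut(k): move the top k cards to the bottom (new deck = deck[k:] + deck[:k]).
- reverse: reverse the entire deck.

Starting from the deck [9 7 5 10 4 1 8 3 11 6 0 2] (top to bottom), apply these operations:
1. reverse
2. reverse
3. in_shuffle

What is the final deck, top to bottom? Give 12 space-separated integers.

After op 1 (reverse): [2 0 6 11 3 8 1 4 10 5 7 9]
After op 2 (reverse): [9 7 5 10 4 1 8 3 11 6 0 2]
After op 3 (in_shuffle): [8 9 3 7 11 5 6 10 0 4 2 1]

Answer: 8 9 3 7 11 5 6 10 0 4 2 1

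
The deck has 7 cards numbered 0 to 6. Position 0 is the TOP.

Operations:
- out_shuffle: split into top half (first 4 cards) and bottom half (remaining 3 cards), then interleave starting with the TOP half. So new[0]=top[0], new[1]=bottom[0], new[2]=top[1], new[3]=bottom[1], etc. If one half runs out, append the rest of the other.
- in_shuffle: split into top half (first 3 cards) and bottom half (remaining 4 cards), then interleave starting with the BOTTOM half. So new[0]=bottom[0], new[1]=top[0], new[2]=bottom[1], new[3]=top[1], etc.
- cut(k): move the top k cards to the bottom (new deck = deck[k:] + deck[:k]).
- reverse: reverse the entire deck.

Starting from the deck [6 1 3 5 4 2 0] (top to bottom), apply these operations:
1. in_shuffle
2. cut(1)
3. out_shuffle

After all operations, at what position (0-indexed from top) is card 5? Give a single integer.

After op 1 (in_shuffle): [5 6 4 1 2 3 0]
After op 2 (cut(1)): [6 4 1 2 3 0 5]
After op 3 (out_shuffle): [6 3 4 0 1 5 2]
Card 5 is at position 5.

Answer: 5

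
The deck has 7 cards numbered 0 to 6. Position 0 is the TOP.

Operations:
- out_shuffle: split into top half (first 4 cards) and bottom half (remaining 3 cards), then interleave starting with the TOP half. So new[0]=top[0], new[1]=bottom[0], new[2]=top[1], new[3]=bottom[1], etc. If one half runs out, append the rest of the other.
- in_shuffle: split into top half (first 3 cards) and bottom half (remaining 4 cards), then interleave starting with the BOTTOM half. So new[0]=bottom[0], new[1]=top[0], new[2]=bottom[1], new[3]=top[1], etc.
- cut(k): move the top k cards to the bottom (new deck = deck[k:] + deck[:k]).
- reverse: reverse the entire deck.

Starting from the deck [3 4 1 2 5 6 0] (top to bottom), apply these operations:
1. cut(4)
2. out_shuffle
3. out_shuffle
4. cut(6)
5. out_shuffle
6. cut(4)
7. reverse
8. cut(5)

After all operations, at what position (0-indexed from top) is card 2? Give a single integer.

Answer: 4

Derivation:
After op 1 (cut(4)): [5 6 0 3 4 1 2]
After op 2 (out_shuffle): [5 4 6 1 0 2 3]
After op 3 (out_shuffle): [5 0 4 2 6 3 1]
After op 4 (cut(6)): [1 5 0 4 2 6 3]
After op 5 (out_shuffle): [1 2 5 6 0 3 4]
After op 6 (cut(4)): [0 3 4 1 2 5 6]
After op 7 (reverse): [6 5 2 1 4 3 0]
After op 8 (cut(5)): [3 0 6 5 2 1 4]
Card 2 is at position 4.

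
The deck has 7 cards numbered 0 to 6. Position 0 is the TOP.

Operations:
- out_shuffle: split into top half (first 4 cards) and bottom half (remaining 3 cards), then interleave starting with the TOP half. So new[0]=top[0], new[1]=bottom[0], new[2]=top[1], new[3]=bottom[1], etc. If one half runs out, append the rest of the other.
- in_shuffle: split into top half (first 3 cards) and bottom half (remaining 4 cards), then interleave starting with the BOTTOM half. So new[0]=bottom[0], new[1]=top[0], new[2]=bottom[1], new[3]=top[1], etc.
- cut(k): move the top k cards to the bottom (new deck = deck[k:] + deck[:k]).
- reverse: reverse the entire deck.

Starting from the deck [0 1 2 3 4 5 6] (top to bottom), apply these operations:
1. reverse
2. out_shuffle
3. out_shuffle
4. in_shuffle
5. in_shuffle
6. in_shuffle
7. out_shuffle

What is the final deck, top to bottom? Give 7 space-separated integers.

Answer: 6 5 4 3 2 1 0

Derivation:
After op 1 (reverse): [6 5 4 3 2 1 0]
After op 2 (out_shuffle): [6 2 5 1 4 0 3]
After op 3 (out_shuffle): [6 4 2 0 5 3 1]
After op 4 (in_shuffle): [0 6 5 4 3 2 1]
After op 5 (in_shuffle): [4 0 3 6 2 5 1]
After op 6 (in_shuffle): [6 4 2 0 5 3 1]
After op 7 (out_shuffle): [6 5 4 3 2 1 0]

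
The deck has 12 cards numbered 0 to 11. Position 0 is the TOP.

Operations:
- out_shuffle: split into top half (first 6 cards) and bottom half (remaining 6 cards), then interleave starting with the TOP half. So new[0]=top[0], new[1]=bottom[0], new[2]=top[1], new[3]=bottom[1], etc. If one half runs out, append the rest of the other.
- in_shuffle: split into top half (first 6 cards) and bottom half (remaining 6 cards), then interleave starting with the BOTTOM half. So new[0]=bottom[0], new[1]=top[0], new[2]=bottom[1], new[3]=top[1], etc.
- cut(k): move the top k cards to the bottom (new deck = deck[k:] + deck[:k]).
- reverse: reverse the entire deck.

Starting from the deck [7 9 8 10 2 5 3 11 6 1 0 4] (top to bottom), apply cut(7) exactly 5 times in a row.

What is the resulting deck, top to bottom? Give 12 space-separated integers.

After op 1 (cut(7)): [11 6 1 0 4 7 9 8 10 2 5 3]
After op 2 (cut(7)): [8 10 2 5 3 11 6 1 0 4 7 9]
After op 3 (cut(7)): [1 0 4 7 9 8 10 2 5 3 11 6]
After op 4 (cut(7)): [2 5 3 11 6 1 0 4 7 9 8 10]
After op 5 (cut(7)): [4 7 9 8 10 2 5 3 11 6 1 0]

Answer: 4 7 9 8 10 2 5 3 11 6 1 0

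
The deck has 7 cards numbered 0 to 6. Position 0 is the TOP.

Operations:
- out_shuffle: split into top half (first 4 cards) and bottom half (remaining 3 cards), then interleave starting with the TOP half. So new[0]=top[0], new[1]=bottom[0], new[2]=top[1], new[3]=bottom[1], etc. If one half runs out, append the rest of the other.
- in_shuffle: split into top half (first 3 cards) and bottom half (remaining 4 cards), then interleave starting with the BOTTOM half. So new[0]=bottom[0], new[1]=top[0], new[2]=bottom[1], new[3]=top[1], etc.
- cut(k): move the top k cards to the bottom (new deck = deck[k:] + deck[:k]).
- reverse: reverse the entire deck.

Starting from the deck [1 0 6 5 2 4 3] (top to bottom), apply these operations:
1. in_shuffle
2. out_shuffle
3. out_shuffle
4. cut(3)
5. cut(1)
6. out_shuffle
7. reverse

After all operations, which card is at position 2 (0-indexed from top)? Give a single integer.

After op 1 (in_shuffle): [5 1 2 0 4 6 3]
After op 2 (out_shuffle): [5 4 1 6 2 3 0]
After op 3 (out_shuffle): [5 2 4 3 1 0 6]
After op 4 (cut(3)): [3 1 0 6 5 2 4]
After op 5 (cut(1)): [1 0 6 5 2 4 3]
After op 6 (out_shuffle): [1 2 0 4 6 3 5]
After op 7 (reverse): [5 3 6 4 0 2 1]
Position 2: card 6.

Answer: 6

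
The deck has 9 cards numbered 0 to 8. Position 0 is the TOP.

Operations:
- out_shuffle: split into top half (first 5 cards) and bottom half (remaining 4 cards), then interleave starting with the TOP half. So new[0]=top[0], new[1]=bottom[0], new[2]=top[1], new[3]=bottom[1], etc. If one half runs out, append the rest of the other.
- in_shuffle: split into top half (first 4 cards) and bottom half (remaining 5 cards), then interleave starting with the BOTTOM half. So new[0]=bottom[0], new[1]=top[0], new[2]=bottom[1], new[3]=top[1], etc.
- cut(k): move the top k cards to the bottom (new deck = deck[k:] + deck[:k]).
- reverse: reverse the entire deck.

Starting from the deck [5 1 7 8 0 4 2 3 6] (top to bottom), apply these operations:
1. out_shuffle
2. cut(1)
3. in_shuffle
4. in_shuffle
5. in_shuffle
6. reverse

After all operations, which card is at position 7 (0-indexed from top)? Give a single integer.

Answer: 6

Derivation:
After op 1 (out_shuffle): [5 4 1 2 7 3 8 6 0]
After op 2 (cut(1)): [4 1 2 7 3 8 6 0 5]
After op 3 (in_shuffle): [3 4 8 1 6 2 0 7 5]
After op 4 (in_shuffle): [6 3 2 4 0 8 7 1 5]
After op 5 (in_shuffle): [0 6 8 3 7 2 1 4 5]
After op 6 (reverse): [5 4 1 2 7 3 8 6 0]
Position 7: card 6.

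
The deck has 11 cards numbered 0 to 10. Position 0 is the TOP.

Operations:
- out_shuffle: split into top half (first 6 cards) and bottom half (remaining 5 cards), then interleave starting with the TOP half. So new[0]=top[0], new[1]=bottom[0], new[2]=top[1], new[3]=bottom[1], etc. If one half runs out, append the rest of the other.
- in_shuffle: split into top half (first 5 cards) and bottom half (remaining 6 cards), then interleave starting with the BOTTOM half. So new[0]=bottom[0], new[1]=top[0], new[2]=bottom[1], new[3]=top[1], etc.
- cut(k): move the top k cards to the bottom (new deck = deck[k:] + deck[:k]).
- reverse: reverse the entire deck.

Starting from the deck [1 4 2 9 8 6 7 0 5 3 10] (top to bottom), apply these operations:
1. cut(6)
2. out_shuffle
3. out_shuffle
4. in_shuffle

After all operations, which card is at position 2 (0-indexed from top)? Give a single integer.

After op 1 (cut(6)): [7 0 5 3 10 1 4 2 9 8 6]
After op 2 (out_shuffle): [7 4 0 2 5 9 3 8 10 6 1]
After op 3 (out_shuffle): [7 3 4 8 0 10 2 6 5 1 9]
After op 4 (in_shuffle): [10 7 2 3 6 4 5 8 1 0 9]
Position 2: card 2.

Answer: 2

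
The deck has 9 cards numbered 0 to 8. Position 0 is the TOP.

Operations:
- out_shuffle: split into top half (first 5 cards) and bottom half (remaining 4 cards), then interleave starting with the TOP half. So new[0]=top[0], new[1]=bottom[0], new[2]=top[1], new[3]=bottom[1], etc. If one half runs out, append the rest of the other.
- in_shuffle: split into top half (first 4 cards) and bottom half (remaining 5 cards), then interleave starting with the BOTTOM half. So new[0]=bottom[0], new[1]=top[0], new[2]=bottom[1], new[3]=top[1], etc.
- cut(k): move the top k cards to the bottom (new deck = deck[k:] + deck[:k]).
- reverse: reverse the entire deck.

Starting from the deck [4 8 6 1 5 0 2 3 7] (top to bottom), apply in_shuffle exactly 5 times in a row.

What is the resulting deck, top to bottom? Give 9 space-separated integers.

After op 1 (in_shuffle): [5 4 0 8 2 6 3 1 7]
After op 2 (in_shuffle): [2 5 6 4 3 0 1 8 7]
After op 3 (in_shuffle): [3 2 0 5 1 6 8 4 7]
After op 4 (in_shuffle): [1 3 6 2 8 0 4 5 7]
After op 5 (in_shuffle): [8 1 0 3 4 6 5 2 7]

Answer: 8 1 0 3 4 6 5 2 7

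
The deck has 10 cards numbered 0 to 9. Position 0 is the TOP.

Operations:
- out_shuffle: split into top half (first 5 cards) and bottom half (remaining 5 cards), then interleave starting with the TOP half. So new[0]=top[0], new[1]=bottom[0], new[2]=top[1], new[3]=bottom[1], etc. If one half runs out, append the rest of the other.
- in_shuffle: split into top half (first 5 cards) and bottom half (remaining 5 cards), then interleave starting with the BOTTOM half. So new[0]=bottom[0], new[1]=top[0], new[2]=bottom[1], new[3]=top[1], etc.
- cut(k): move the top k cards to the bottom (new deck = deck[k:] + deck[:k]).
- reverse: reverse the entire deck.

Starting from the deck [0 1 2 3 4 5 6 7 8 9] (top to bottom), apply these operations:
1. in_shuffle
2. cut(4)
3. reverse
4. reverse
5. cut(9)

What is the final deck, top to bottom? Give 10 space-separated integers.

After op 1 (in_shuffle): [5 0 6 1 7 2 8 3 9 4]
After op 2 (cut(4)): [7 2 8 3 9 4 5 0 6 1]
After op 3 (reverse): [1 6 0 5 4 9 3 8 2 7]
After op 4 (reverse): [7 2 8 3 9 4 5 0 6 1]
After op 5 (cut(9)): [1 7 2 8 3 9 4 5 0 6]

Answer: 1 7 2 8 3 9 4 5 0 6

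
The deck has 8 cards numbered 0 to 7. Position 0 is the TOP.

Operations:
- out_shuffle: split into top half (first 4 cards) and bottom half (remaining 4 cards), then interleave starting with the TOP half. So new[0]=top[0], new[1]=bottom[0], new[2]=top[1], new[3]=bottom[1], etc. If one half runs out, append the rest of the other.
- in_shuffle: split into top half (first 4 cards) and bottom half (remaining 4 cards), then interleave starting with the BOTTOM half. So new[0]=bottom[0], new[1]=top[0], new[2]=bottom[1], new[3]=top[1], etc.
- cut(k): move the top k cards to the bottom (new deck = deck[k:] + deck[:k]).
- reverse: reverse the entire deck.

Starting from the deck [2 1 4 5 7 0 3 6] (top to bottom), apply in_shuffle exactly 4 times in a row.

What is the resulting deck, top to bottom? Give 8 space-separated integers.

After op 1 (in_shuffle): [7 2 0 1 3 4 6 5]
After op 2 (in_shuffle): [3 7 4 2 6 0 5 1]
After op 3 (in_shuffle): [6 3 0 7 5 4 1 2]
After op 4 (in_shuffle): [5 6 4 3 1 0 2 7]

Answer: 5 6 4 3 1 0 2 7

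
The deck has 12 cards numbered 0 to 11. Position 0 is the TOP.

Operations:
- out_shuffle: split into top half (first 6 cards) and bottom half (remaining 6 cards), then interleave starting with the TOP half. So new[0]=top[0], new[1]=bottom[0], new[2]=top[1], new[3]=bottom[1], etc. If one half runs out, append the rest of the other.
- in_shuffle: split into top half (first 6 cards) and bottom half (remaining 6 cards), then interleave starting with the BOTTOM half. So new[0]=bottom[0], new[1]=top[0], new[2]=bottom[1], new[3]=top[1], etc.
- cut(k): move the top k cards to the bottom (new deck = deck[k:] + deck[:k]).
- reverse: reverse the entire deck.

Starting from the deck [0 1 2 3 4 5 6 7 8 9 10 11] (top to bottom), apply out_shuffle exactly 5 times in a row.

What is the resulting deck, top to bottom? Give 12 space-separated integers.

After op 1 (out_shuffle): [0 6 1 7 2 8 3 9 4 10 5 11]
After op 2 (out_shuffle): [0 3 6 9 1 4 7 10 2 5 8 11]
After op 3 (out_shuffle): [0 7 3 10 6 2 9 5 1 8 4 11]
After op 4 (out_shuffle): [0 9 7 5 3 1 10 8 6 4 2 11]
After op 5 (out_shuffle): [0 10 9 8 7 6 5 4 3 2 1 11]

Answer: 0 10 9 8 7 6 5 4 3 2 1 11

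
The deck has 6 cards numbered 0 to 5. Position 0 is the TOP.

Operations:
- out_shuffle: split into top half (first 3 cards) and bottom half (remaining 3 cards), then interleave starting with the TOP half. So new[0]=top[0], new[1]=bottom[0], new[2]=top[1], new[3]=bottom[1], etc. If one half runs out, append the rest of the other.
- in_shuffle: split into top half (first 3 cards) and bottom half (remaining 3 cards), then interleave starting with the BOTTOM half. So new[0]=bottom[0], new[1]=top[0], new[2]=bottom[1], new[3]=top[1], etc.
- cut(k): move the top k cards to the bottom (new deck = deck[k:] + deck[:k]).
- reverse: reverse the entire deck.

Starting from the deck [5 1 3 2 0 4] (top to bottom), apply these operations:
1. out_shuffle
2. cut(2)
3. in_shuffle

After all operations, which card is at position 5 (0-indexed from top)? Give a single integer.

After op 1 (out_shuffle): [5 2 1 0 3 4]
After op 2 (cut(2)): [1 0 3 4 5 2]
After op 3 (in_shuffle): [4 1 5 0 2 3]
Position 5: card 3.

Answer: 3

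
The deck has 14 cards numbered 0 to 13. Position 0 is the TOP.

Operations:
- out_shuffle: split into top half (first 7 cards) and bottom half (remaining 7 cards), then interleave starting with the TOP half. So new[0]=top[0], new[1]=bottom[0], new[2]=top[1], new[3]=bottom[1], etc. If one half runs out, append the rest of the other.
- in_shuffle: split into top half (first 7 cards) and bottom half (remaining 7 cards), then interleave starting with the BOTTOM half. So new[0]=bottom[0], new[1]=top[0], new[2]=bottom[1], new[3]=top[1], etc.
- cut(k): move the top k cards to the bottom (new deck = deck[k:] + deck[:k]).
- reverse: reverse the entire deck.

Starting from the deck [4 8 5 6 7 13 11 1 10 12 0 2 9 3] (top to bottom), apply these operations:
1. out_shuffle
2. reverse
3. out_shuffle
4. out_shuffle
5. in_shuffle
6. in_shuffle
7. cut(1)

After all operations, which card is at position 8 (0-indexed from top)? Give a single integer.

Answer: 1

Derivation:
After op 1 (out_shuffle): [4 1 8 10 5 12 6 0 7 2 13 9 11 3]
After op 2 (reverse): [3 11 9 13 2 7 0 6 12 5 10 8 1 4]
After op 3 (out_shuffle): [3 6 11 12 9 5 13 10 2 8 7 1 0 4]
After op 4 (out_shuffle): [3 10 6 2 11 8 12 7 9 1 5 0 13 4]
After op 5 (in_shuffle): [7 3 9 10 1 6 5 2 0 11 13 8 4 12]
After op 6 (in_shuffle): [2 7 0 3 11 9 13 10 8 1 4 6 12 5]
After op 7 (cut(1)): [7 0 3 11 9 13 10 8 1 4 6 12 5 2]
Position 8: card 1.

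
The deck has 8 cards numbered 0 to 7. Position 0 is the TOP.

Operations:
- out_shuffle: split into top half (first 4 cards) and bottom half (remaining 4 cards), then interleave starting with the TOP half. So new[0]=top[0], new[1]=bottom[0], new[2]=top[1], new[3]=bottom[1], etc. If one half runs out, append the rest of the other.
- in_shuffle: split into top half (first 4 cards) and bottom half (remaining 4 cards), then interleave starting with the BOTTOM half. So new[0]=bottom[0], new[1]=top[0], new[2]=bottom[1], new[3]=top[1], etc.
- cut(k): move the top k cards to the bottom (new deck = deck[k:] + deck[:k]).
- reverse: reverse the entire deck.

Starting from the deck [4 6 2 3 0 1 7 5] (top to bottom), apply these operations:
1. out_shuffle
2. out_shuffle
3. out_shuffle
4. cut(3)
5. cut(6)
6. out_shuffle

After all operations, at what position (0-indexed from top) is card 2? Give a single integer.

Answer: 2

Derivation:
After op 1 (out_shuffle): [4 0 6 1 2 7 3 5]
After op 2 (out_shuffle): [4 2 0 7 6 3 1 5]
After op 3 (out_shuffle): [4 6 2 3 0 1 7 5]
After op 4 (cut(3)): [3 0 1 7 5 4 6 2]
After op 5 (cut(6)): [6 2 3 0 1 7 5 4]
After op 6 (out_shuffle): [6 1 2 7 3 5 0 4]
Card 2 is at position 2.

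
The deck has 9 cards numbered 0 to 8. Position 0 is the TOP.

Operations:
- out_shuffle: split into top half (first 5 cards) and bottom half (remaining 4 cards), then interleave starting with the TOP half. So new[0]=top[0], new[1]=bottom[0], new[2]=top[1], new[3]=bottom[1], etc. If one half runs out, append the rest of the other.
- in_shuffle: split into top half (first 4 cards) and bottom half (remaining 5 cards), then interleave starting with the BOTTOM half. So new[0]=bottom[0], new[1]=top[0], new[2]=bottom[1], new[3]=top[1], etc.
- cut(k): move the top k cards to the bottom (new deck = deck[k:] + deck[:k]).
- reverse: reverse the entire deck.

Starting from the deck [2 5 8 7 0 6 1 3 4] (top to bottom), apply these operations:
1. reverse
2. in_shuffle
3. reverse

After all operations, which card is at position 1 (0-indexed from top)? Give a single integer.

Answer: 6

Derivation:
After op 1 (reverse): [4 3 1 6 0 7 8 5 2]
After op 2 (in_shuffle): [0 4 7 3 8 1 5 6 2]
After op 3 (reverse): [2 6 5 1 8 3 7 4 0]
Position 1: card 6.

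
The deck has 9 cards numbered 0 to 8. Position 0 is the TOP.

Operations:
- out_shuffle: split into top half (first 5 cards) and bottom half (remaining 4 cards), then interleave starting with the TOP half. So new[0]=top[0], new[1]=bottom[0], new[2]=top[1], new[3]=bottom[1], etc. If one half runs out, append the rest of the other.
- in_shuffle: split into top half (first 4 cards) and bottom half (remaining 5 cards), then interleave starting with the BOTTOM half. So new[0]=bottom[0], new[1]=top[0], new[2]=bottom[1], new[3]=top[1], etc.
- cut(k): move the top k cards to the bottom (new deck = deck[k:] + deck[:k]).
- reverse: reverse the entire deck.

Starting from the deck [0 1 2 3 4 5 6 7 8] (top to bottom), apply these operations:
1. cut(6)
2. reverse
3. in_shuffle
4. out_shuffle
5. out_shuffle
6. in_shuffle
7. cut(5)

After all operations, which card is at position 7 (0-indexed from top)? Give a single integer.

After op 1 (cut(6)): [6 7 8 0 1 2 3 4 5]
After op 2 (reverse): [5 4 3 2 1 0 8 7 6]
After op 3 (in_shuffle): [1 5 0 4 8 3 7 2 6]
After op 4 (out_shuffle): [1 3 5 7 0 2 4 6 8]
After op 5 (out_shuffle): [1 2 3 4 5 6 7 8 0]
After op 6 (in_shuffle): [5 1 6 2 7 3 8 4 0]
After op 7 (cut(5)): [3 8 4 0 5 1 6 2 7]
Position 7: card 2.

Answer: 2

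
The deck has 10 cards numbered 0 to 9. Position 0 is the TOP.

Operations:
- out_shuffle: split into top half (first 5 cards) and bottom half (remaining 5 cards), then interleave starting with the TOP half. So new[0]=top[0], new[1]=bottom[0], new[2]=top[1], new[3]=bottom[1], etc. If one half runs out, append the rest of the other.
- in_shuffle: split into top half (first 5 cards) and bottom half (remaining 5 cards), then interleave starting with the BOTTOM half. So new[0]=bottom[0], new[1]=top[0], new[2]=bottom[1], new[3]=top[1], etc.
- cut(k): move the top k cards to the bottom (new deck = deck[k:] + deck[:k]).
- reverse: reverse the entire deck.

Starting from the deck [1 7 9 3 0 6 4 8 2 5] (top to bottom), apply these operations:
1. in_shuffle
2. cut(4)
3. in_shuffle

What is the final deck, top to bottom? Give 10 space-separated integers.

Answer: 0 8 6 9 1 2 4 3 7 5

Derivation:
After op 1 (in_shuffle): [6 1 4 7 8 9 2 3 5 0]
After op 2 (cut(4)): [8 9 2 3 5 0 6 1 4 7]
After op 3 (in_shuffle): [0 8 6 9 1 2 4 3 7 5]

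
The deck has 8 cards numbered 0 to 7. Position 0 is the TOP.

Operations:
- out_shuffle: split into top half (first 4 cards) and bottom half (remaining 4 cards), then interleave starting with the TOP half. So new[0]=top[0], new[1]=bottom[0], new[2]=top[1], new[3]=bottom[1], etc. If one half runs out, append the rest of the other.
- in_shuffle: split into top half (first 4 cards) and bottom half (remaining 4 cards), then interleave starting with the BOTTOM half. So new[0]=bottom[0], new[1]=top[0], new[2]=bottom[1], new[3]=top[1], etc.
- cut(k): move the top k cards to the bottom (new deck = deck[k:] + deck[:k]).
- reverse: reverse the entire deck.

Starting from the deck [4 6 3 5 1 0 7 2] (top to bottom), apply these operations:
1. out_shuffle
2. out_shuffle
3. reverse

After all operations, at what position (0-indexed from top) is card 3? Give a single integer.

After op 1 (out_shuffle): [4 1 6 0 3 7 5 2]
After op 2 (out_shuffle): [4 3 1 7 6 5 0 2]
After op 3 (reverse): [2 0 5 6 7 1 3 4]
Card 3 is at position 6.

Answer: 6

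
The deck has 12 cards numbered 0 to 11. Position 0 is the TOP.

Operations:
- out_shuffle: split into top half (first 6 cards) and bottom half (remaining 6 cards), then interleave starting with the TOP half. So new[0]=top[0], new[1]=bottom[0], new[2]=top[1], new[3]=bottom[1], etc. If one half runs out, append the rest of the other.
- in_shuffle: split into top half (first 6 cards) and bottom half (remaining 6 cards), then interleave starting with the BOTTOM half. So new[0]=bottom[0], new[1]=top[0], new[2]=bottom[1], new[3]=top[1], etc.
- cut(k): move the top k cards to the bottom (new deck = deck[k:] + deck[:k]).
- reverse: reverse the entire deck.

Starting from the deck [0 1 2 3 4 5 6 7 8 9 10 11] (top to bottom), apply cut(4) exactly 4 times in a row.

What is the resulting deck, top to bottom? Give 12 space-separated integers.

Answer: 4 5 6 7 8 9 10 11 0 1 2 3

Derivation:
After op 1 (cut(4)): [4 5 6 7 8 9 10 11 0 1 2 3]
After op 2 (cut(4)): [8 9 10 11 0 1 2 3 4 5 6 7]
After op 3 (cut(4)): [0 1 2 3 4 5 6 7 8 9 10 11]
After op 4 (cut(4)): [4 5 6 7 8 9 10 11 0 1 2 3]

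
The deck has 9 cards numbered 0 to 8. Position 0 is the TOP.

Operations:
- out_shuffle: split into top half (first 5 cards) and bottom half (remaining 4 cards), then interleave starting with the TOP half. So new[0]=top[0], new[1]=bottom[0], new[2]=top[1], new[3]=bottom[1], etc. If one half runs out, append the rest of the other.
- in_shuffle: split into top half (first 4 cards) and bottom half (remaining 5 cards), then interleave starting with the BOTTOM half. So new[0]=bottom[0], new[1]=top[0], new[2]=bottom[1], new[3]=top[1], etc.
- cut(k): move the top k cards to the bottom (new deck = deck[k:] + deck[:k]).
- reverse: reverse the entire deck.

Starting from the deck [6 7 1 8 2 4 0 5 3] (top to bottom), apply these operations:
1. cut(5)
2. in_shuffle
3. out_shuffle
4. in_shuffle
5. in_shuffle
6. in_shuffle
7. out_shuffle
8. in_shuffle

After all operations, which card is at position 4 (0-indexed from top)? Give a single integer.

After op 1 (cut(5)): [4 0 5 3 6 7 1 8 2]
After op 2 (in_shuffle): [6 4 7 0 1 5 8 3 2]
After op 3 (out_shuffle): [6 5 4 8 7 3 0 2 1]
After op 4 (in_shuffle): [7 6 3 5 0 4 2 8 1]
After op 5 (in_shuffle): [0 7 4 6 2 3 8 5 1]
After op 6 (in_shuffle): [2 0 3 7 8 4 5 6 1]
After op 7 (out_shuffle): [2 4 0 5 3 6 7 1 8]
After op 8 (in_shuffle): [3 2 6 4 7 0 1 5 8]
Position 4: card 7.

Answer: 7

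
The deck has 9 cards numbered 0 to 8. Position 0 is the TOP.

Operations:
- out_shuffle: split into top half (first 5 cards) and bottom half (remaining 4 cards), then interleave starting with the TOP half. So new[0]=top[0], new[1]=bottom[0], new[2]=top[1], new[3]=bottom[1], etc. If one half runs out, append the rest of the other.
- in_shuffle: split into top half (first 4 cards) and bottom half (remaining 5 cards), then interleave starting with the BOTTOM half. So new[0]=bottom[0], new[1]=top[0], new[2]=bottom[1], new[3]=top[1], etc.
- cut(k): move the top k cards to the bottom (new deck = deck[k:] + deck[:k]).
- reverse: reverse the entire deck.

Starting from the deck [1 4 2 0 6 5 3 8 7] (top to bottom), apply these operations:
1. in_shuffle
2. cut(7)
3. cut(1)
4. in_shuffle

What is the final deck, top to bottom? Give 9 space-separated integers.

Answer: 4 7 3 6 2 1 8 5 0

Derivation:
After op 1 (in_shuffle): [6 1 5 4 3 2 8 0 7]
After op 2 (cut(7)): [0 7 6 1 5 4 3 2 8]
After op 3 (cut(1)): [7 6 1 5 4 3 2 8 0]
After op 4 (in_shuffle): [4 7 3 6 2 1 8 5 0]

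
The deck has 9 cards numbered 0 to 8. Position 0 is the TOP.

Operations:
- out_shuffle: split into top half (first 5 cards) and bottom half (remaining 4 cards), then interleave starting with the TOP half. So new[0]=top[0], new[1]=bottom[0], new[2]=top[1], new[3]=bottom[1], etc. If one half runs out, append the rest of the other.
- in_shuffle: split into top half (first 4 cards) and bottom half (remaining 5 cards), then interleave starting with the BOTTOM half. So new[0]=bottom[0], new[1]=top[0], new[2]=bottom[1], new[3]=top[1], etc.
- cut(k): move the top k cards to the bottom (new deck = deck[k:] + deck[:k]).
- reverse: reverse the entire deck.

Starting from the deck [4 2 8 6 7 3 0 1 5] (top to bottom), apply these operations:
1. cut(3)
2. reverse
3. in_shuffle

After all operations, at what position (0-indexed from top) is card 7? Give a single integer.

After op 1 (cut(3)): [6 7 3 0 1 5 4 2 8]
After op 2 (reverse): [8 2 4 5 1 0 3 7 6]
After op 3 (in_shuffle): [1 8 0 2 3 4 7 5 6]
Card 7 is at position 6.

Answer: 6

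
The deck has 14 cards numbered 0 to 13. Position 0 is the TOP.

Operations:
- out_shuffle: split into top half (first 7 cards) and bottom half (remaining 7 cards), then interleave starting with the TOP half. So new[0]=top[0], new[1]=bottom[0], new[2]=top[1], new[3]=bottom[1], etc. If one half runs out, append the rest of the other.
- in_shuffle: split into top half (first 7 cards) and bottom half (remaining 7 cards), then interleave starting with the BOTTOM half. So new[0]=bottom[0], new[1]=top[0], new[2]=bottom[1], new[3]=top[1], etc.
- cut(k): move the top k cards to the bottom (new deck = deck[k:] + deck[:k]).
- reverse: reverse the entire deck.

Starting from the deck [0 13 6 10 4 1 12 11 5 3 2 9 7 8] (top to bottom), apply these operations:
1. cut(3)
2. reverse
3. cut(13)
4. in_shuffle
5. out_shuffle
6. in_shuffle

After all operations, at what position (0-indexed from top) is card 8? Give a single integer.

After op 1 (cut(3)): [10 4 1 12 11 5 3 2 9 7 8 0 13 6]
After op 2 (reverse): [6 13 0 8 7 9 2 3 5 11 12 1 4 10]
After op 3 (cut(13)): [10 6 13 0 8 7 9 2 3 5 11 12 1 4]
After op 4 (in_shuffle): [2 10 3 6 5 13 11 0 12 8 1 7 4 9]
After op 5 (out_shuffle): [2 0 10 12 3 8 6 1 5 7 13 4 11 9]
After op 6 (in_shuffle): [1 2 5 0 7 10 13 12 4 3 11 8 9 6]
Card 8 is at position 11.

Answer: 11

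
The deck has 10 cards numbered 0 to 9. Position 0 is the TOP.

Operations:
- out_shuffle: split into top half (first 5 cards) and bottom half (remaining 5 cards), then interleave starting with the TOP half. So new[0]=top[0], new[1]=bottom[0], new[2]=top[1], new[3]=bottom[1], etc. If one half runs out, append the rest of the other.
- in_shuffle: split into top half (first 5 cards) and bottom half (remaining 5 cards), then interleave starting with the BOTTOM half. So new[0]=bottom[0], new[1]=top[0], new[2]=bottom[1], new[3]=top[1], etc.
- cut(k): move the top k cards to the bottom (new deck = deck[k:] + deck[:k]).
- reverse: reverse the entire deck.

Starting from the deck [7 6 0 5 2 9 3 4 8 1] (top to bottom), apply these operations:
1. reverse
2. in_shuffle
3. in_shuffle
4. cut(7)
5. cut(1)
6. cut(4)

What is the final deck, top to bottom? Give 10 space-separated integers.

Answer: 6 1 3 5 7 8 9 0 4 2

Derivation:
After op 1 (reverse): [1 8 4 3 9 2 5 0 6 7]
After op 2 (in_shuffle): [2 1 5 8 0 4 6 3 7 9]
After op 3 (in_shuffle): [4 2 6 1 3 5 7 8 9 0]
After op 4 (cut(7)): [8 9 0 4 2 6 1 3 5 7]
After op 5 (cut(1)): [9 0 4 2 6 1 3 5 7 8]
After op 6 (cut(4)): [6 1 3 5 7 8 9 0 4 2]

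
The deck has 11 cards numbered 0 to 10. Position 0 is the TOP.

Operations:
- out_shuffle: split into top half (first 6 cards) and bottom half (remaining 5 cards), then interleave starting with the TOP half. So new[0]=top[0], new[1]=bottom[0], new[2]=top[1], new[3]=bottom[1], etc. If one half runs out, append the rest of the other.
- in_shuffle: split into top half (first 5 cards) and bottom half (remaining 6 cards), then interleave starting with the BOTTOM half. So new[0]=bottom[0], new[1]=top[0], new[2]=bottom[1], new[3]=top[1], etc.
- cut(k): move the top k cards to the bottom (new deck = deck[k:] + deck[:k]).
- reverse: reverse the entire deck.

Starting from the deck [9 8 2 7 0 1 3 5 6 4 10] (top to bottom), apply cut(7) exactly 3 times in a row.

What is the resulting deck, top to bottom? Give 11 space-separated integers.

After op 1 (cut(7)): [5 6 4 10 9 8 2 7 0 1 3]
After op 2 (cut(7)): [7 0 1 3 5 6 4 10 9 8 2]
After op 3 (cut(7)): [10 9 8 2 7 0 1 3 5 6 4]

Answer: 10 9 8 2 7 0 1 3 5 6 4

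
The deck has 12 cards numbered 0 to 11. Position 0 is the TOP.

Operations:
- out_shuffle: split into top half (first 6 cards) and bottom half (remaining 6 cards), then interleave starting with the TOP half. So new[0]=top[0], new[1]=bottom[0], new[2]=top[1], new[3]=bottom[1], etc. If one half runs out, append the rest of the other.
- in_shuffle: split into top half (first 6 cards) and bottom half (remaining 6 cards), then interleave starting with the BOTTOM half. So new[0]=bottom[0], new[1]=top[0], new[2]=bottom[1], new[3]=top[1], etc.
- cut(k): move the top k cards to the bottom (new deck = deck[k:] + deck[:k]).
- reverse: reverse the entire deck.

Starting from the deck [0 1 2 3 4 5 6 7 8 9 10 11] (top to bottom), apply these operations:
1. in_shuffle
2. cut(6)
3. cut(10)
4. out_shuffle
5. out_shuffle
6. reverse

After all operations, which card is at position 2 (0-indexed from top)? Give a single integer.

Answer: 4

Derivation:
After op 1 (in_shuffle): [6 0 7 1 8 2 9 3 10 4 11 5]
After op 2 (cut(6)): [9 3 10 4 11 5 6 0 7 1 8 2]
After op 3 (cut(10)): [8 2 9 3 10 4 11 5 6 0 7 1]
After op 4 (out_shuffle): [8 11 2 5 9 6 3 0 10 7 4 1]
After op 5 (out_shuffle): [8 3 11 0 2 10 5 7 9 4 6 1]
After op 6 (reverse): [1 6 4 9 7 5 10 2 0 11 3 8]
Position 2: card 4.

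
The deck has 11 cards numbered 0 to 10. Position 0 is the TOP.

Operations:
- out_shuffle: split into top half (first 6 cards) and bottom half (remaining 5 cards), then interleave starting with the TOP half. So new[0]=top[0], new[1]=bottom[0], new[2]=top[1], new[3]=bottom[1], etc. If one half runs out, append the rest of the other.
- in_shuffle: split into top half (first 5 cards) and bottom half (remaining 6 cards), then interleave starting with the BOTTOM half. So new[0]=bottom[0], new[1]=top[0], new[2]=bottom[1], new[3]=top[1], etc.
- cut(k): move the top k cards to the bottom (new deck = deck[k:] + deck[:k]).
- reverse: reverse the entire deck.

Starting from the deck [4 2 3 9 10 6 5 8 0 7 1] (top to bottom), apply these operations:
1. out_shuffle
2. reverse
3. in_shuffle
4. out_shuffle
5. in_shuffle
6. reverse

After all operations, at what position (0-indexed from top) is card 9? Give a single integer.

Answer: 6

Derivation:
After op 1 (out_shuffle): [4 5 2 8 3 0 9 7 10 1 6]
After op 2 (reverse): [6 1 10 7 9 0 3 8 2 5 4]
After op 3 (in_shuffle): [0 6 3 1 8 10 2 7 5 9 4]
After op 4 (out_shuffle): [0 2 6 7 3 5 1 9 8 4 10]
After op 5 (in_shuffle): [5 0 1 2 9 6 8 7 4 3 10]
After op 6 (reverse): [10 3 4 7 8 6 9 2 1 0 5]
Card 9 is at position 6.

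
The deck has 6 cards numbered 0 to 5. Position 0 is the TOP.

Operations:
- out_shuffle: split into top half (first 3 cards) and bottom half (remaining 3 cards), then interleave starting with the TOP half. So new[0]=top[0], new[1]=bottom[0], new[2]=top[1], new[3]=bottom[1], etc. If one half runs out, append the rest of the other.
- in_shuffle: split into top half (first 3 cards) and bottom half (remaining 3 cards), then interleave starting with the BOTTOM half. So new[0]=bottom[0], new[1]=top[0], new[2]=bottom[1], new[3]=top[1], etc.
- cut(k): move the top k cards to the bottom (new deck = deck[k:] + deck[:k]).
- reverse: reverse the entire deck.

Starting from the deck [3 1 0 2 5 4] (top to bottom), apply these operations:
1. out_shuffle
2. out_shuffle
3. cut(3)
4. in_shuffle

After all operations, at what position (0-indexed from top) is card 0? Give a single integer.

Answer: 1

Derivation:
After op 1 (out_shuffle): [3 2 1 5 0 4]
After op 2 (out_shuffle): [3 5 2 0 1 4]
After op 3 (cut(3)): [0 1 4 3 5 2]
After op 4 (in_shuffle): [3 0 5 1 2 4]
Card 0 is at position 1.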